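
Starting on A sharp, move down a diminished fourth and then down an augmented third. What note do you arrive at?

C#

A diminished fourth down from A# is E## (letter E, 4 semitones down).
An augmented third down from E## is C# (letter C, 5 semitones down).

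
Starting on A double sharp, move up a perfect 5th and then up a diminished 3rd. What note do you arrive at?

G#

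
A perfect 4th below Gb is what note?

A fourth below G lands on the letter D.
A perfect fourth spans 5 semitones, so Gb moves to pitch class 1. On the letter D that is Db.

Db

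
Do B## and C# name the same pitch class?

Yes

B## = pitch class 1 and C# = pitch class 1 — the same pitch class, so they are enharmonic equivalents.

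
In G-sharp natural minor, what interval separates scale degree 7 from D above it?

minor sixth

Scale degree 7 of G# natural minor is F#.
F# up to D: letters F→D make it a sixth; 8 semitones makes it minor.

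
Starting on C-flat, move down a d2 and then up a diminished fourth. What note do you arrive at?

A diminished second down from Cb is B (letter B, 0 semitones down).
A diminished fourth up from B is Eb (letter E, 4 semitones up).

Eb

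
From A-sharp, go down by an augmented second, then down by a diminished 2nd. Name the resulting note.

F##

An augmented second down from A# is G (letter G, 3 semitones down).
A diminished second down from G is F## (letter F, 0 semitones down).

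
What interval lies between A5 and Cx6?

augmented third

The letter names run A→C, a span of 2 letter steps, so the interval is some kind of third.
A to C## is 5 semitones. A major third is 4, so 5 makes it augmented.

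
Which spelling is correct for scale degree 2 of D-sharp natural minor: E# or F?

E#

Each scale degree takes a distinct letter name. Degree 2 of a scale on D must use the letter E.
E# and F are enharmonically the same pitch, but only E# uses the letter E, so it is the correct spelling here.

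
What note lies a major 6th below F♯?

A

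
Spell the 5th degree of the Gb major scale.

Db

The Gb major scale runs Gb Ab Bb Cb Db Eb F.
Degree 5 is Db.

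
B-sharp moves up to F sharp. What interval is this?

diminished fifth

Counting letters B–C–D–E–F gives a fifth.
B#→F# = 6 semitones, 1 narrower than the perfect fifth (7), so diminished.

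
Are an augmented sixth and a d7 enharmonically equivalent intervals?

An augmented sixth spans 10 semitones; a diminished seventh spans 9.
The spans differ, so they are not enharmonic equivalents.

No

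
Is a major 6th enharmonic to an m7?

No

A major sixth spans 9 semitones; a minor seventh spans 10.
The spans differ, so they are not enharmonic equivalents.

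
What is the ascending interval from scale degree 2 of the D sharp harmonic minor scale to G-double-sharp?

major third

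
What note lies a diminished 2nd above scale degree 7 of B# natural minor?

Bb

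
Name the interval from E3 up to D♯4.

major seventh

The letter names run E→D, a span of 6 letter steps, so the interval is some kind of seventh.
E to D# is 11 semitones. A major seventh is 11, so 11 makes it major.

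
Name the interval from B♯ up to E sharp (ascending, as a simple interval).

Counting letters B–C–D–E gives a fourth.
B#→E# = 5 semitones, exactly the perfect fourth.

perfect fourth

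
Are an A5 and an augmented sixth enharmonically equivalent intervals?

No

An augmented fifth spans 8 semitones; an augmented sixth spans 10.
The spans differ, so they are not enharmonic equivalents.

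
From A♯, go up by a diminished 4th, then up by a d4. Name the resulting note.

Gb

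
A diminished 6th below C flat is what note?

E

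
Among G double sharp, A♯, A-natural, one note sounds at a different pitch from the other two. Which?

In 12-tone equal temperament, enharmonic equivalents share a pitch class. G## is pitch class 9; A# is pitch class 10; A is pitch class 9.
G## and A share pitch class 9, while A# is pitch class 10.

A#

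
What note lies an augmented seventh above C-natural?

B#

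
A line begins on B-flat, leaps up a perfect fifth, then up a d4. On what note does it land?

A perfect fifth up from Bb is F (letter F, 7 semitones up).
A diminished fourth up from F is Bbb (letter B, 4 semitones up).

Bbb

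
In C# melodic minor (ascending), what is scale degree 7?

Degree 7 takes the letter 6 steps above C, which is B.
In melodic minor (ascending), degree 7 sits 11 semitones above the tonic. C# + 11 semitones is pitch class 0, spelled on B as B#.

B#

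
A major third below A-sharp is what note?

F#

A down a major third is F, so the target letter is F.
From A#, a major third is 4 semitones down: F#.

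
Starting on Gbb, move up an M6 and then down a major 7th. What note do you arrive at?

A major sixth up from Gbb is Ebb (letter E, 9 semitones up).
A major seventh down from Ebb is Fbb (letter F, 11 semitones down).

Fbb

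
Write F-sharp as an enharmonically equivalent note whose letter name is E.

E##

F# is pitch class 6. The letter E alone is pitch class 4.
To reach pitch class 6 from E requires an offset of +2 semitones, i.e. double sharp: E##.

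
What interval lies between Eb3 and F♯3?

The letter names run E→F, a span of 1 letter step, so the interval is some kind of second.
Eb to F# is 3 semitones. A major second is 2, so 3 makes it augmented.

augmented second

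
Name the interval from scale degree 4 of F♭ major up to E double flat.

Scale degree 4 of Fb major is Bbb.
Bbb up to Ebb: letters B→E make it a fourth; 5 semitones makes it perfect.

perfect fourth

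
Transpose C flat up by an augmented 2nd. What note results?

D

A second above C lands on the letter D.
An augmented second spans 3 semitones, so Cb moves to pitch class 2. On the letter D that is D.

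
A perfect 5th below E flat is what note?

Ab

E down a perfect fifth is A, so the target letter is A.
From Eb, a perfect fifth is 7 semitones down: Ab.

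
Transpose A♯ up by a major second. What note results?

B#

A up a major second is B, so the target letter is B.
From A#, a major second is 2 semitones up: B#.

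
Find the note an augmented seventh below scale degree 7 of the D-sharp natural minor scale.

Db

Scale degree 7 of D# natural minor is C#.
An augmented seventh (12 semitones) below C# lands on the letter D, giving Db.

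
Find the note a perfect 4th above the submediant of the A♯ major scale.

B#

The submediant of A# major is F##.
A perfect fourth (5 semitones) above F## lands on the letter B, giving B#.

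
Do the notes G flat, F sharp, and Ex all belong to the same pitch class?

Yes

Gb is pitch class 6; F# is pitch class 6; E## is pitch class 6.
All spellings map to pitch class 6, so they are enharmonically equivalent.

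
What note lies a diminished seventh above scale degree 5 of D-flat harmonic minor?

Gbb

Scale degree 5 of Db harmonic minor is Ab.
A diminished seventh (9 semitones) above Ab lands on the letter G, giving Gbb.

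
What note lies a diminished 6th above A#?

F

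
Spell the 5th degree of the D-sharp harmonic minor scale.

A#

Degree 5 takes the letter 4 steps above D, which is A.
In harmonic minor, degree 5 sits 7 semitones above the tonic. D# + 7 semitones is pitch class 10, spelled on A as A#.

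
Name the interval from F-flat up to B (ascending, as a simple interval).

The letter names run F→B, a span of 3 letter steps, so the interval is some kind of fourth.
Fb to B is 7 semitones. A perfect fourth is 5, so 7 makes it doubly augmented.

doubly augmented fourth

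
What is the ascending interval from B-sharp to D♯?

minor third

Counting letters B–C–D gives a third.
B#→D# = 3 semitones, 1 narrower than the major third (4), so minor.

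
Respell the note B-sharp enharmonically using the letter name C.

C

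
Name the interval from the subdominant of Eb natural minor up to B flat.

The subdominant of Eb natural minor is Ab.
Ab up to Bb: letters A→B make it a second; 2 semitones makes it major.

major second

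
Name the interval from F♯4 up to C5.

The letter names run F→C, a span of 4 letter steps, so the interval is some kind of fifth.
F# to C is 6 semitones. A perfect fifth is 7, so 6 makes it diminished.

diminished fifth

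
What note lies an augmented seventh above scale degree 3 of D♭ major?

E#

Scale degree 3 of Db major is F.
An augmented seventh (12 semitones) above F lands on the letter E, giving E#.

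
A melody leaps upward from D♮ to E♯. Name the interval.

augmented second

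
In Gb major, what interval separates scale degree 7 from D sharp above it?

Scale degree 7 of Gb major is F.
F up to D#: letters F→D make it a sixth; 10 semitones makes it augmented.

augmented sixth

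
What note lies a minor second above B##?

C##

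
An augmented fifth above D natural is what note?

A#

D up a perfect fifth is A, so the target letter is A.
From D, an augmented fifth is 8 semitones up: A#.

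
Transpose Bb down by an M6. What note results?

B down a major sixth is D, so the target letter is D.
From Bb, a major sixth is 9 semitones down: Db.

Db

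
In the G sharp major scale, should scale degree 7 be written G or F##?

F##

Each scale degree takes a distinct letter name. Degree 7 of a scale on G must use the letter F.
F## and G are enharmonically the same pitch, but only F## uses the letter F, so it is the correct spelling here.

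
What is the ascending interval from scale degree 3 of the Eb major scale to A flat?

minor second

Scale degree 3 of Eb major is G.
G up to Ab: letters G→A make it a second; 1 semitone makes it minor.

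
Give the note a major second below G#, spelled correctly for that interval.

F#

A second below G lands on the letter F.
A major second spans 2 semitones, so G# moves to pitch class 6. On the letter F that is F#.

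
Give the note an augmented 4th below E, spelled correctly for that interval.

E down a perfect fourth is B, so the target letter is B.
From E, an augmented fourth is 6 semitones down: Bb.

Bb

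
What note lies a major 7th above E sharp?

A seventh above E lands on the letter D.
A major seventh spans 11 semitones, so E# moves to pitch class 4. On the letter D that is D##.

D##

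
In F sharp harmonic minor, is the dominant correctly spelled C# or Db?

Each scale degree takes a distinct letter name. Degree 5 of a scale on F must use the letter C.
C# and Db are enharmonically the same pitch, but only C# uses the letter C, so it is the correct spelling here.

C#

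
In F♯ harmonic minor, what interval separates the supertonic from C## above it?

The supertonic of F# harmonic minor is G#.
G# up to C##: letters G→C make it a fourth; 6 semitones makes it augmented.

augmented fourth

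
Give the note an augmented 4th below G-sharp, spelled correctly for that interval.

D

A fourth below G lands on the letter D.
An augmented fourth spans 6 semitones, so G# moves to pitch class 2. On the letter D that is D.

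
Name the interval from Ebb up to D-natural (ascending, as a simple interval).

augmented seventh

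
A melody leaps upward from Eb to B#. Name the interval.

Counting letters E–F–G–A–B gives a fifth.
Eb→B# = 9 semitones, 2 wider than the perfect fifth (7), so doubly augmented.

doubly augmented fifth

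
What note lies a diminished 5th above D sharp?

D up a perfect fifth is A, so the target letter is A.
From D#, a diminished fifth is 6 semitones up: A.

A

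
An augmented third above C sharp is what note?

C up a major third is E, so the target letter is E.
From C#, an augmented third is 5 semitones up: E##.

E##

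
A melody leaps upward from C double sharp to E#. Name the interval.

Counting letters C–D–E gives a third.
C##→E# = 3 semitones, 1 narrower than the major third (4), so minor.

minor third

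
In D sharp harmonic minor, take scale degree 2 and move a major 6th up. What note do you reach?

Scale degree 2 of D# harmonic minor is E#.
A major sixth (9 semitones) above E# lands on the letter C, giving C##.

C##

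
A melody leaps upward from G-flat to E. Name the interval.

augmented sixth

The letter names run G→E, a span of 5 letter steps, so the interval is some kind of sixth.
Gb to E is 10 semitones. A major sixth is 9, so 10 makes it augmented.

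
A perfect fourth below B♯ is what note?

F##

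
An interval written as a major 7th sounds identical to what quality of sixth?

A major seventh spans 11 semitones.
A sixth spanning 11 semitones is doubly augmented (the major sixth is 9).

doubly augmented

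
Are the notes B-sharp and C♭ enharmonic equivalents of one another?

Two spellings are enharmonically equivalent only if they share a pitch class.
Here B# → 0, Cb → 11; 0 ≠ 11, so they are not.

No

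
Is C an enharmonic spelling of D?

Two spellings are enharmonically equivalent only if they share a pitch class.
Here C → 0, D → 2; 0 ≠ 2, so they are not.

No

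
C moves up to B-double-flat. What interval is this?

The letter names run C→B, a span of 6 letter steps, so the interval is some kind of seventh.
C to Bbb is 9 semitones. A major seventh is 11, so 9 makes it diminished.

diminished seventh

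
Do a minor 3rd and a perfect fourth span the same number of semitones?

No

A minor third spans 3 semitones; a perfect fourth spans 5.
The spans differ, so they are not enharmonic equivalents.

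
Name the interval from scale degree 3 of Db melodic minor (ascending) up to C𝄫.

Scale degree 3 of Db melodic minor (ascending) is Fb.
Fb up to Cbb: letters F→C make it a fifth; 6 semitones makes it diminished.

diminished fifth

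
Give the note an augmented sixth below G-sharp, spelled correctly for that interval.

G down a major sixth is Bb, so the target letter is B.
From G#, an augmented sixth is 10 semitones down: Bb.

Bb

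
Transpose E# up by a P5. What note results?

A fifth above E lands on the letter B.
A perfect fifth spans 7 semitones, so E# moves to pitch class 0. On the letter B that is B#.

B#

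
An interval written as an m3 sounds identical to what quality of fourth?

A minor third spans 3 semitones.
A fourth spanning 3 semitones is doubly diminished (the perfect fourth is 5).

doubly diminished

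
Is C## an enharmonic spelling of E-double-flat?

Yes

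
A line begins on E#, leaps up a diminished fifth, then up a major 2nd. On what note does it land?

C#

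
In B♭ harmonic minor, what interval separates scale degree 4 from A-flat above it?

Scale degree 4 of Bb harmonic minor is Eb.
Eb up to Ab: letters E→A make it a fourth; 5 semitones makes it perfect.

perfect fourth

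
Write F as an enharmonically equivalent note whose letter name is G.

F is pitch class 5. The letter G alone is pitch class 7.
To reach pitch class 5 from G requires an offset of -2 semitones, i.e. double flat: Gbb.

Gbb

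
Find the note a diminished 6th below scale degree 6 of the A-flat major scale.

A#

Scale degree 6 of Ab major is F.
A diminished sixth (7 semitones) below F lands on the letter A, giving A#.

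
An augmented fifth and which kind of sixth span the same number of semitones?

minor

An augmented fifth spans 8 semitones.
A sixth spanning 8 semitones is minor (the major sixth is 9).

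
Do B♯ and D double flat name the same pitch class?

Yes

B# is pitch class 0; Dbb is pitch class 0.
All spellings map to pitch class 0, so they are enharmonically equivalent.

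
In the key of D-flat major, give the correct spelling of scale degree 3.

Degree 3 takes the letter 2 steps above D, which is F.
In major, degree 3 sits 4 semitones above the tonic. Db + 4 semitones is pitch class 5, spelled on F as F.

F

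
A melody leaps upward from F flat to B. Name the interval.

doubly augmented fourth

The letter names run F→B, a span of 3 letter steps, so the interval is some kind of fourth.
Fb to B is 7 semitones. A perfect fourth is 5, so 7 makes it doubly augmented.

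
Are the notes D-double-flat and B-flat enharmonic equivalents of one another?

No

Dbb is pitch class 0; Bb is pitch class 10.
The pitch classes differ (0 vs. 10), so they are not enharmonic equivalents.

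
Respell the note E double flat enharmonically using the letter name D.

D

Plain D sits at the same pitch as Ebb, so on the letter D the same pitch needs a natural: D.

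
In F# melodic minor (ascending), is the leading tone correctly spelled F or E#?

Each scale degree takes a distinct letter name. Degree 7 of a scale on F must use the letter E.
E# and F are enharmonically the same pitch, but only E# uses the letter E, so it is the correct spelling here.

E#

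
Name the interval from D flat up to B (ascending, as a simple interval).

The letter names run D→B, a span of 5 letter steps, so the interval is some kind of sixth.
Db to B is 10 semitones. A major sixth is 9, so 10 makes it augmented.

augmented sixth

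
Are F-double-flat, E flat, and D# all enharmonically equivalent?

Yes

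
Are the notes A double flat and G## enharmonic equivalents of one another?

Two spellings are enharmonically equivalent only if they share a pitch class.
Here Abb → 7, G## → 9; 7 ≠ 9, so they are not.

No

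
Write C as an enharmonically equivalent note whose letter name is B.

B#

C is pitch class 0. The letter B alone is pitch class 11.
To reach pitch class 0 from B requires an offset of +1 semitone, i.e. sharp: B#.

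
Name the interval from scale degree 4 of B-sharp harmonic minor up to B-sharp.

perfect fifth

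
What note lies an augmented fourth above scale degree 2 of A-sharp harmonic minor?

E##

Scale degree 2 of A# harmonic minor is B#.
An augmented fourth (6 semitones) above B# lands on the letter E, giving E##.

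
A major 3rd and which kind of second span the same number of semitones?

A major third spans 4 semitones.
A second spanning 4 semitones is doubly augmented (the major second is 2).

doubly augmented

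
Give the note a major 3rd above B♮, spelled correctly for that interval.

B up a major third is D#, so the target letter is D.
From B, a major third is 4 semitones up: D#.

D#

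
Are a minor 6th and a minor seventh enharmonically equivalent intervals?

No

A minor sixth spans 8 semitones; a minor seventh spans 10.
The spans differ, so they are not enharmonic equivalents.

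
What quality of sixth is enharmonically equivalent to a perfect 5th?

diminished

A perfect fifth spans 7 semitones.
A sixth spanning 7 semitones is diminished (the major sixth is 9).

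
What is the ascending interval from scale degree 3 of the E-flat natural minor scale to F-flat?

minor seventh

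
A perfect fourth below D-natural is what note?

D down a perfect fourth is A, so the target letter is A.
From D, a perfect fourth is 5 semitones down: A.

A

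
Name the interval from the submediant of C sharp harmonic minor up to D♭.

diminished fourth

The submediant of C# harmonic minor is A.
A up to Db: letters A→D make it a fourth; 4 semitones makes it diminished.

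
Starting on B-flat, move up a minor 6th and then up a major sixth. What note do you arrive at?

A minor sixth up from Bb is Gb (letter G, 8 semitones up).
A major sixth up from Gb is Eb (letter E, 9 semitones up).

Eb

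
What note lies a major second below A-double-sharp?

A down a major second is G, so the target letter is G.
From A##, a major second is 2 semitones down: G##.

G##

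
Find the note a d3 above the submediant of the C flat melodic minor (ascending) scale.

The submediant of Cb melodic minor (ascending) is Ab.
A diminished third (2 semitones) above Ab lands on the letter C, giving Cbb.

Cbb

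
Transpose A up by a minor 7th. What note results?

A seventh above A lands on the letter G.
A minor seventh spans 10 semitones, so A moves to pitch class 7. On the letter G that is G.

G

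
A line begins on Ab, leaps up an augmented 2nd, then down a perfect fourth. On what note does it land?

F#

An augmented second up from Ab is B (letter B, 3 semitones up).
A perfect fourth down from B is F# (letter F, 5 semitones down).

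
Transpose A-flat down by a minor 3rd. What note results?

A down a major third is F, so the target letter is F.
From Ab, a minor third is 3 semitones down: F.

F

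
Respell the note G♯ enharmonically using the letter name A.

G# is pitch class 8. The letter A alone is pitch class 9.
To reach pitch class 8 from A requires an offset of -1 semitone, i.e. flat: Ab.

Ab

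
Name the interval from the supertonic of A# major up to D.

diminished third

The supertonic of A# major is B#.
B# up to D: letters B→D make it a third; 2 semitones makes it diminished.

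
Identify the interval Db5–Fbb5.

diminished third

The letter names run D→F, a span of 2 letter steps, so the interval is some kind of third.
Db to Fbb is 2 semitones. A major third is 4, so 2 makes it diminished.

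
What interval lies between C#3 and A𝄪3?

augmented sixth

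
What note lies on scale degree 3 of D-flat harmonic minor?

Fb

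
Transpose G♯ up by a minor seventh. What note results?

F#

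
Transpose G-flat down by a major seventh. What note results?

A seventh below G lands on the letter A.
A major seventh spans 11 semitones, so Gb moves to pitch class 7. On the letter A that is Abb.

Abb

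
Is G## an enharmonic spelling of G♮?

G## is pitch class 9; G is pitch class 7.
The pitch classes differ (9 vs. 7), so they are not enharmonic equivalents.

No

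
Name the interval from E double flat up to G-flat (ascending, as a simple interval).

major third

The letter names run E→G, a span of 2 letter steps, so the interval is some kind of third.
Ebb to Gb is 4 semitones. A major third is 4, so 4 makes it major.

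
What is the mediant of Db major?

F

The Db major scale runs Db Eb F Gb Ab Bb C.
Degree 3 is F.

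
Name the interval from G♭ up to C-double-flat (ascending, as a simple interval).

diminished fourth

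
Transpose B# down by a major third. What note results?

B down a major third is G, so the target letter is G.
From B#, a major third is 4 semitones down: G#.

G#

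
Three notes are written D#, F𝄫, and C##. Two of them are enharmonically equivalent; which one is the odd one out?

C##

In 12-tone equal temperament, enharmonic equivalents share a pitch class. D# is pitch class 3; Fbb is pitch class 3; C## is pitch class 2.
D# and Fbb share pitch class 3, while C## is pitch class 2.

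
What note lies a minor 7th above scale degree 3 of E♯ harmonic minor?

F#

Scale degree 3 of E# harmonic minor is G#.
A minor seventh (10 semitones) above G# lands on the letter F, giving F#.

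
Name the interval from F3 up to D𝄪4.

doubly augmented sixth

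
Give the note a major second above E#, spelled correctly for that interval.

E up a major second is F#, so the target letter is F.
From E#, a major second is 2 semitones up: F##.

F##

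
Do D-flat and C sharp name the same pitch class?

Yes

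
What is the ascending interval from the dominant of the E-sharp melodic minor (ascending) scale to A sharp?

minor seventh

The dominant of E# melodic minor (ascending) is B#.
B# up to A#: letters B→A make it a seventh; 10 semitones makes it minor.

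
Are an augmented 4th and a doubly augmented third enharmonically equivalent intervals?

An augmented fourth spans 6 semitones; a doubly augmented third spans 6.
They are enharmonically equivalent.

Yes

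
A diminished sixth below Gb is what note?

B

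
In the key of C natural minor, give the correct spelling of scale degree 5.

Degree 5 takes the letter 4 steps above C, which is G.
In natural minor, degree 5 sits 7 semitones above the tonic. C + 7 semitones is pitch class 7, spelled on G as G.

G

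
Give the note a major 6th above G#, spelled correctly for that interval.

E#

G up a major sixth is E, so the target letter is E.
From G#, a major sixth is 9 semitones up: E#.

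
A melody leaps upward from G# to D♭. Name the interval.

doubly diminished fifth

The letter names run G→D, a span of 4 letter steps, so the interval is some kind of fifth.
G# to Db is 5 semitones. A perfect fifth is 7, so 5 makes it doubly diminished.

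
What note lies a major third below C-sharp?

A

C down a major third is Ab, so the target letter is A.
From C#, a major third is 4 semitones down: A.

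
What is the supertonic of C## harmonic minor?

The C## harmonic minor scale runs C## D## E# F## G## A# B##.
Degree 2 is D##.

D##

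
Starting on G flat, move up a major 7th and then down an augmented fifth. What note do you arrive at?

A major seventh up from Gb is F (letter F, 11 semitones up).
An augmented fifth down from F is Bbb (letter B, 8 semitones down).

Bbb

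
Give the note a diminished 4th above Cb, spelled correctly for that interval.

C up a perfect fourth is F, so the target letter is F.
From Cb, a diminished fourth is 4 semitones up: Fbb.

Fbb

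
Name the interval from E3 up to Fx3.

Counting letters E–F gives a second.
E→F## = 3 semitones, 1 wider than the major second (2), so augmented.

augmented second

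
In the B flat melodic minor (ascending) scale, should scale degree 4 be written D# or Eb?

Eb

Each scale degree takes a distinct letter name. Degree 4 of a scale on B must use the letter E.
Eb and D# are enharmonically the same pitch, but only Eb uses the letter E, so it is the correct spelling here.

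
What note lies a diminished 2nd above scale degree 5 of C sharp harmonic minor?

Ab

Scale degree 5 of C# harmonic minor is G#.
A diminished second (0 semitones) above G# lands on the letter A, giving Ab.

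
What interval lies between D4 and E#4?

Counting letters D–E gives a second.
D→E# = 3 semitones, 1 wider than the major second (2), so augmented.

augmented second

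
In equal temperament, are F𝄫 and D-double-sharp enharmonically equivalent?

No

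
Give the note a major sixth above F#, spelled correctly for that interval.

D#

A sixth above F lands on the letter D.
A major sixth spans 9 semitones, so F# moves to pitch class 3. On the letter D that is D#.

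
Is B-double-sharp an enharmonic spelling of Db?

Yes

B## is pitch class 1; Db is pitch class 1.
All spellings map to pitch class 1, so they are enharmonically equivalent.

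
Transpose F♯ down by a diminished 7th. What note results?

G##

F down a major seventh is Gb, so the target letter is G.
From F#, a diminished seventh is 9 semitones down: G##.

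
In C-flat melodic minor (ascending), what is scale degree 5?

Gb

The Cb melodic minor (ascending) scale runs Cb Db Ebb Fb Gb Ab Bb.
Degree 5 is Gb.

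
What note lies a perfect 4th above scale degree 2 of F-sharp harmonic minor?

Scale degree 2 of F# harmonic minor is G#.
A perfect fourth (5 semitones) above G# lands on the letter C, giving C#.

C#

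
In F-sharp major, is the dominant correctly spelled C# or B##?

C#

Each scale degree takes a distinct letter name. Degree 5 of a scale on F must use the letter C.
C# and B## are enharmonically the same pitch, but only C# uses the letter C, so it is the correct spelling here.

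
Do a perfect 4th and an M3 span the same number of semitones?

No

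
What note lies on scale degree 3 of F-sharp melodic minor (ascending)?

A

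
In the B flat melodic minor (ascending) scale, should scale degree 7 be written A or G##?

A

Each scale degree takes a distinct letter name. Degree 7 of a scale on B must use the letter A.
A and G## are enharmonically the same pitch, but only A uses the letter A, so it is the correct spelling here.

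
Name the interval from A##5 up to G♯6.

Counting letters A–B–C–D–E–F–G gives a seventh.
A##→G# = 9 semitones, 2 narrower than the major seventh (11), so diminished.

diminished seventh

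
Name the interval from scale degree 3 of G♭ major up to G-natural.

Scale degree 3 of Gb major is Bb.
Bb up to G: letters B→G make it a sixth; 9 semitones makes it major.

major sixth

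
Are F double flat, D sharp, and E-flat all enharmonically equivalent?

Yes

Fbb = pitch class 3 and D# = pitch class 3 and Eb = pitch class 3 — the same pitch class, so they are enharmonic equivalents.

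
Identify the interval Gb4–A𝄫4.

minor second

Counting letters G–A gives a second.
Gb→Abb = 1 semitone, 1 narrower than the major second (2), so minor.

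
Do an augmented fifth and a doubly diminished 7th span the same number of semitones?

An augmented fifth spans 8 semitones; a doubly diminished seventh spans 8.
They are enharmonically equivalent.

Yes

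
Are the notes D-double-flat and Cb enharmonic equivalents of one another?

No

Two spellings are enharmonically equivalent only if they share a pitch class.
Here Dbb → 0, Cb → 11; 0 ≠ 11, so they are not.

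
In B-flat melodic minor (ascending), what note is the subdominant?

Eb

The Bb melodic minor (ascending) scale runs Bb C Db Eb F G A.
Degree 4 is Eb.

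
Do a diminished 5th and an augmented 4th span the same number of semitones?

Yes

A diminished fifth spans 6 semitones; an augmented fourth spans 6.
They are enharmonically equivalent.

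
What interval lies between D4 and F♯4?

Counting letters D–E–F gives a third.
D→F# = 4 semitones, exactly the major third.

major third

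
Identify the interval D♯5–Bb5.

diminished sixth

The letter names run D→B, a span of 5 letter steps, so the interval is some kind of sixth.
D# to Bb is 7 semitones. A major sixth is 9, so 7 makes it diminished.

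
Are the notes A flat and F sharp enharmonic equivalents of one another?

No

Two spellings are enharmonically equivalent only if they share a pitch class.
Here Ab → 8, F# → 6; 6 ≠ 8, so they are not.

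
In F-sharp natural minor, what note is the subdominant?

The F# natural minor scale runs F# G# A B C# D E.
Degree 4 is B.

B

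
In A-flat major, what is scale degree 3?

Degree 3 takes the letter 2 steps above A, which is C.
In major, degree 3 sits 4 semitones above the tonic. Ab + 4 semitones is pitch class 0, spelled on C as C.

C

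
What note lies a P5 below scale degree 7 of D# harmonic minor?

Scale degree 7 of D# harmonic minor is C##.
A perfect fifth (7 semitones) below C## lands on the letter F, giving F##.

F##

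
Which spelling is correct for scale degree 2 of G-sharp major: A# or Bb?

Each scale degree takes a distinct letter name. Degree 2 of a scale on G must use the letter A.
A# and Bb are enharmonically the same pitch, but only A# uses the letter A, so it is the correct spelling here.

A#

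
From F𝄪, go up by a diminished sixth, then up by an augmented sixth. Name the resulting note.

B#

A diminished sixth up from F## is D (letter D, 7 semitones up).
An augmented sixth up from D is B# (letter B, 10 semitones up).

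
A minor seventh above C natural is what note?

C up a major seventh is B, so the target letter is B.
From C, a minor seventh is 10 semitones up: Bb.

Bb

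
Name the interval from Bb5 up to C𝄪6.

Counting letters B–C gives a second.
Bb→C## = 4 semitones, 2 wider than the major second (2), so doubly augmented.

doubly augmented second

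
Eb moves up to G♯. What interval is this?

Counting letters E–F–G gives a third.
Eb→G# = 5 semitones, 1 wider than the major third (4), so augmented.

augmented third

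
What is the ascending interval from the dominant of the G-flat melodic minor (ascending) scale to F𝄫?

diminished third

The dominant of Gb melodic minor (ascending) is Db.
Db up to Fbb: letters D→F make it a third; 2 semitones makes it diminished.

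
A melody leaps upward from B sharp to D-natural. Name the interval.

diminished third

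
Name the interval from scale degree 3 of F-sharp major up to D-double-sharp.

Scale degree 3 of F# major is A#.
A# up to D##: letters A→D make it a fourth; 6 semitones makes it augmented.

augmented fourth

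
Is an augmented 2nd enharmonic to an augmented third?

No

An augmented second spans 3 semitones; an augmented third spans 5.
The spans differ, so they are not enharmonic equivalents.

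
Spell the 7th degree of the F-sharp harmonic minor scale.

E#

The F# harmonic minor scale runs F# G# A B C# D E#.
Degree 7 is E#.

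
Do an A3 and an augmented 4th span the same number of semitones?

No

An augmented third spans 5 semitones; an augmented fourth spans 6.
The spans differ, so they are not enharmonic equivalents.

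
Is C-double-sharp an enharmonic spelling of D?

C## is pitch class 2; D is pitch class 2.
All spellings map to pitch class 2, so they are enharmonically equivalent.

Yes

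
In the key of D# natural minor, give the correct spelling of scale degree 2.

The D# natural minor scale runs D# E# F# G# A# B C#.
Degree 2 is E#.

E#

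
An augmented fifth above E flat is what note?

B

E up a perfect fifth is B, so the target letter is B.
From Eb, an augmented fifth is 8 semitones up: B.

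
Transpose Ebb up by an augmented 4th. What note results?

Ab

A fourth above E lands on the letter A.
An augmented fourth spans 6 semitones, so Ebb moves to pitch class 8. On the letter A that is Ab.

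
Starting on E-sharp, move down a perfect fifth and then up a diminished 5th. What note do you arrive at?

A perfect fifth down from E# is A# (letter A, 7 semitones down).
A diminished fifth up from A# is E (letter E, 6 semitones up).

E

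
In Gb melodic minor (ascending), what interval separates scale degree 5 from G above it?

Scale degree 5 of Gb melodic minor (ascending) is Db.
Db up to G: letters D→G make it a fourth; 6 semitones makes it augmented.

augmented fourth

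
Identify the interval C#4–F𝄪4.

augmented fourth

Counting letters C–D–E–F gives a fourth.
C#→F## = 6 semitones, 1 wider than the perfect fourth (5), so augmented.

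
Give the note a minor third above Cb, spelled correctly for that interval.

C up a major third is E, so the target letter is E.
From Cb, a minor third is 3 semitones up: Ebb.

Ebb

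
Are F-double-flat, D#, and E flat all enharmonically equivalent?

Yes

Fbb is pitch class 3; D# is pitch class 3; Eb is pitch class 3.
All spellings map to pitch class 3, so they are enharmonically equivalent.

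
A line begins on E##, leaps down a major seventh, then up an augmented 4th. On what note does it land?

A major seventh down from E## is F## (letter F, 11 semitones down).
An augmented fourth up from F## is B## (letter B, 6 semitones up).

B##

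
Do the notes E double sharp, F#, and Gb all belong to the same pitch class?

Yes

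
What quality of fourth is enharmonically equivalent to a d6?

A diminished sixth spans 7 semitones.
A fourth spanning 7 semitones is doubly augmented (the perfect fourth is 5).

doubly augmented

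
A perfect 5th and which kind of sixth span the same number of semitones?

diminished

A perfect fifth spans 7 semitones.
A sixth spanning 7 semitones is diminished (the major sixth is 9).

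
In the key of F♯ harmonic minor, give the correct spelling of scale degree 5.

Degree 5 takes the letter 4 steps above F, which is C.
In harmonic minor, degree 5 sits 7 semitones above the tonic. F# + 7 semitones is pitch class 1, spelled on C as C#.

C#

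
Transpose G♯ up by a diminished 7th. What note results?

G up a major seventh is F#, so the target letter is F.
From G#, a diminished seventh is 9 semitones up: F.

F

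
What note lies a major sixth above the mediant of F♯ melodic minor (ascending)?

F#

The mediant of F# melodic minor (ascending) is A.
A major sixth (9 semitones) above A lands on the letter F, giving F#.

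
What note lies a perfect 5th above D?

A fifth above D lands on the letter A.
A perfect fifth spans 7 semitones, so D moves to pitch class 9. On the letter A that is A.

A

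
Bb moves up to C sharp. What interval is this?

augmented second

The letter names run B→C, a span of 1 letter step, so the interval is some kind of second.
Bb to C# is 3 semitones. A major second is 2, so 3 makes it augmented.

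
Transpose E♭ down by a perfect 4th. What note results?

A fourth below E lands on the letter B.
A perfect fourth spans 5 semitones, so Eb moves to pitch class 10. On the letter B that is Bb.

Bb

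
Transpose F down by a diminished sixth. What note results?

F down a major sixth is Ab, so the target letter is A.
From F, a diminished sixth is 7 semitones down: A#.

A#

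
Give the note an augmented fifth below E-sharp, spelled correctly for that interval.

A

A fifth below E lands on the letter A.
An augmented fifth spans 8 semitones, so E# moves to pitch class 9. On the letter A that is A.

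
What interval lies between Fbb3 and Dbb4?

Counting letters F–G–A–B–C–D gives a sixth.
Fbb→Dbb = 9 semitones, exactly the major sixth.

major sixth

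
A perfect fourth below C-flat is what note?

Gb

C down a perfect fourth is G, so the target letter is G.
From Cb, a perfect fourth is 5 semitones down: Gb.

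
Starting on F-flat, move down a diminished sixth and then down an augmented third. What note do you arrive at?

Fb

A diminished sixth down from Fb is A (letter A, 7 semitones down).
An augmented third down from A is Fb (letter F, 5 semitones down).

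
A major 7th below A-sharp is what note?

B

A seventh below A lands on the letter B.
A major seventh spans 11 semitones, so A# moves to pitch class 11. On the letter B that is B.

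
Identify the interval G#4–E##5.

The letter names run G→E, a span of 5 letter steps, so the interval is some kind of sixth.
G# to E## is 10 semitones. A major sixth is 9, so 10 makes it augmented.

augmented sixth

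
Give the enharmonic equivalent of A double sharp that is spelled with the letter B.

B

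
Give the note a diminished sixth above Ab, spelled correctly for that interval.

A up a major sixth is F#, so the target letter is F.
From Ab, a diminished sixth is 7 semitones up: Fbb.

Fbb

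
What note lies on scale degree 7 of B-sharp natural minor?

Degree 7 takes the letter 6 steps above B, which is A.
In natural minor, degree 7 sits 10 semitones above the tonic. B# + 10 semitones is pitch class 10, spelled on A as A#.

A#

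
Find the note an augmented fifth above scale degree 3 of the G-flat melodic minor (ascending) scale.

F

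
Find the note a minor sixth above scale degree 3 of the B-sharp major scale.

Scale degree 3 of B# major is D##.
A minor sixth (8 semitones) above D## lands on the letter B, giving B#.

B#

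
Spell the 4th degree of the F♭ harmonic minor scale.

Bbb

The Fb harmonic minor scale runs Fb Gb Abb Bbb Cb Dbb Eb.
Degree 4 is Bbb.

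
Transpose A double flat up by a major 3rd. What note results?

Cb

A third above A lands on the letter C.
A major third spans 4 semitones, so Abb moves to pitch class 11. On the letter C that is Cb.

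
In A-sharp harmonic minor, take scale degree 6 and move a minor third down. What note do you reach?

Scale degree 6 of A# harmonic minor is F#.
A minor third (3 semitones) below F# lands on the letter D, giving D#.

D#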